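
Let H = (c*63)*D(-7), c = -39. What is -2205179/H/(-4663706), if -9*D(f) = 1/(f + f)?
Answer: -2205179/90942267 ≈ -0.024248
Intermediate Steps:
D(f) = -1/(18*f) (D(f) = -1/(9*(f + f)) = -1/(2*f)/9 = -1/(18*f))
H = -39/2 (H = (-39*63)*(-1/18/(-7)) = -(-273)*(-1)/(2*7) = -2457*1/126 = -39/2 ≈ -19.500)
-2205179/H/(-4663706) = -2205179/(-39/2)/(-4663706) = -2205179*(-2/39)*(-1/4663706) = (4410358/39)*(-1/4663706) = -2205179/90942267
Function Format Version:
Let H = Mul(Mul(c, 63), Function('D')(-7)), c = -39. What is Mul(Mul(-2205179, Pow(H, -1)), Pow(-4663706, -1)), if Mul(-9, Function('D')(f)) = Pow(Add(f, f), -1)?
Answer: Rational(-2205179, 90942267) ≈ -0.024248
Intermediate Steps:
Function('D')(f) = Mul(Rational(-1, 18), Pow(f, -1)) (Function('D')(f) = Mul(Rational(-1, 9), Pow(Add(f, f), -1)) = Mul(Rational(-1, 9), Pow(Mul(2, f), -1)) = Mul(Rational(-1, 9), Mul(Rational(1, 2), Pow(f, -1))) = Mul(Rational(-1, 18), Pow(f, -1)))
H = Rational(-39, 2) (H = Mul(Mul(-39, 63), Mul(Rational(-1, 18), Pow(-7, -1))) = Mul(-2457, Mul(Rational(-1, 18), Rational(-1, 7))) = Mul(-2457, Rational(1, 126)) = Rational(-39, 2) ≈ -19.500)
Mul(Mul(-2205179, Pow(H, -1)), Pow(-4663706, -1)) = Mul(Mul(-2205179, Pow(Rational(-39, 2), -1)), Pow(-4663706, -1)) = Mul(Mul(-2205179, Rational(-2, 39)), Rational(-1, 4663706)) = Mul(Rational(4410358, 39), Rational(-1, 4663706)) = Rational(-2205179, 90942267)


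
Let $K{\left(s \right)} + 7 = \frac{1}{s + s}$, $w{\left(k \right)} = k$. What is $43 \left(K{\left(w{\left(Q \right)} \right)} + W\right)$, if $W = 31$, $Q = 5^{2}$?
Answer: $\frac{51643}{50} \approx 1032.9$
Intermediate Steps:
$Q = 25$
$K{\left(s \right)} = -7 + \frac{1}{2 s}$ ($K{\left(s \right)} = -7 + \frac{1}{s + s} = -7 + \frac{1}{2 s}$)
$43 \left(K{\left(w{\left(Q \right)} \right)} + W\right) = 43 \left(\left(-7 + \frac{1}{2 \cdot 25}\right) + 31\right) = 43 \left(\left(-7 + \frac{1}{2} \cdot \frac{1}{25}\right) + 31\right) = 43 \left(\left(-7 + \frac{1}{50}\right) + 31\right) = 43 \left(- \frac{349}{50} + 31\right) = 43 \cdot \frac{1201}{50} = \frac{51643}{50}$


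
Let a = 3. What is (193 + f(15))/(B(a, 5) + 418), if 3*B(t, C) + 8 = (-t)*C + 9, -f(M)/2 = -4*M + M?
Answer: 849/1240 ≈ 0.68468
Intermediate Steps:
f(M) = 6*M (f(M) = -2*(-4*M + M) = -(-6)*M = 6*M)
B(t, C) = ⅓ - C*t/3 (B(t, C) = -8/3 + ((-t)*C + 9)/3 = -8/3 + (-C*t + 9)/3 = -8/3 + (9 - C*t)/3 = -8/3 + (3 - C*t/3) = ⅓ - C*t/3)
(193 + f(15))/(B(a, 5) + 418) = (193 + 6*15)/((⅓ - ⅓*5*3) + 418) = (193 + 90)/((⅓ - 5) + 418) = 283/(-14/3 + 418) = 283/(1240/3) = 283*(3/1240) = 849/1240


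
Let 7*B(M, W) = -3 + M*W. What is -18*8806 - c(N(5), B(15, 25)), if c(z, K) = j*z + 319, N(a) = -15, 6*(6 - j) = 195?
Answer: -318449/2 ≈ -1.5922e+5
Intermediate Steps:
B(M, W) = -3/7 + M*W/7 (B(M, W) = (-3 + M*W)/7 = -3/7 + M*W/7)
j = -53/2 (j = 6 - ⅙*195 = 6 - 65/2 = -53/2 ≈ -26.500)
c(z, K) = 319 - 53*z/2 (c(z, K) = -53*z/2 + 319 = 319 - 53*z/2)
-18*8806 - c(N(5), B(15, 25)) = -18*8806 - (319 - 53/2*(-15)) = -158508 - (319 + 795/2) = -158508 - 1*1433/2 = -158508 - 1433/2 = -318449/2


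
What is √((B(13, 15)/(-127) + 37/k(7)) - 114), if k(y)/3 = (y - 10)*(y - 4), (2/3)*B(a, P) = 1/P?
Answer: I*√15072653370/11430 ≈ 10.741*I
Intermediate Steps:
B(a, P) = 3/(2*P)
k(y) = 3*(-10 + y)*(-4 + y) (k(y) = 3*((y - 10)*(y - 4)) = 3*((-10 + y)*(-4 + y)) = 3*(-10 + y)*(-4 + y))
√((B(13, 15)/(-127) + 37/k(7)) - 114) = √((((3/2)/15)/(-127) + 37/(120 - 42*7 + 3*7²)) - 114) = √((((3/2)*(1/15))*(-1/127) + 37/(120 - 294 + 3*49)) - 114) = √(((⅒)*(-1/127) + 37/(120 - 294 + 147)) - 114) = √((-1/1270 + 37/(-27)) - 114) = √((-1/1270 + 37*(-1/27)) - 114) = √((-1/1270 - 37/27) - 114) = √(-47017/34290 - 114) = √(-3956077/34290) = I*√15072653370/11430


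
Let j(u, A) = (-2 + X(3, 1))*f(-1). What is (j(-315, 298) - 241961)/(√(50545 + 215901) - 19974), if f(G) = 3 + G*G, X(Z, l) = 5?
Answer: 2416344663/199347115 + 241949*√266446/398694230 ≈ 12.435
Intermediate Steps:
f(G) = 3 + G²
j(u, A) = 12 (j(u, A) = (-2 + 5)*(3 + (-1)²) = 3*(3 + 1) = 3*4 = 12)
(j(-315, 298) - 241961)/(√(50545 + 215901) - 19974) = (12 - 241961)/(√(50545 + 215901) - 19974) = -241949/(√266446 - 19974) = -241949/(-19974 + √266446)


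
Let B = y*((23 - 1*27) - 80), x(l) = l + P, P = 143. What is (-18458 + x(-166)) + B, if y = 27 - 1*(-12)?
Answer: -21757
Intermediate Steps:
y = 39 (y = 27 + 12 = 39)
x(l) = 143 + l (x(l) = l + 143 = 143 + l)
B = -3276 (B = 39*((23 - 1*27) - 80) = 39*((23 - 27) - 80) = 39*(-4 - 80) = 39*(-84) = -3276)
(-18458 + x(-166)) + B = (-18458 + (143 - 166)) - 3276 = (-18458 - 23) - 3276 = -18481 - 3276 = -21757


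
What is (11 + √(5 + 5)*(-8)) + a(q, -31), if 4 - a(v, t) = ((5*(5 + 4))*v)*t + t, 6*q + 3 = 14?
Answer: 5207/2 - 8*√10 ≈ 2578.2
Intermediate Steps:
q = 11/6 (q = -½ + (⅙)*14 = -½ + 7/3 = 11/6 ≈ 1.8333)
a(v, t) = 4 - t - 45*t*v (a(v, t) = 4 - (((5*(5 + 4))*v)*t + t) = 4 - (((5*9)*v)*t + t) = 4 - ((45*v)*t + t) = 4 - (45*t*v + t) = 4 - (t + 45*t*v) = 4 + (-t - 45*t*v) = 4 - t - 45*t*v)
(11 + √(5 + 5)*(-8)) + a(q, -31) = (11 + √(5 + 5)*(-8)) + (4 - 1*(-31) - 45*(-31)*11/6) = (11 + √10*(-8)) + (4 + 31 + 5115/2) = (11 - 8*√10) + 5185/2 = 5207/2 - 8*√10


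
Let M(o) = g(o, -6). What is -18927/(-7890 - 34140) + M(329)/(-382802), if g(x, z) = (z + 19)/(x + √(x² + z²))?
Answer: 2071510529/4596905160 - 13*√108277/13780872 ≈ 0.45032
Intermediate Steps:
g(x, z) = (19 + z)/(x + √(x² + z²))
M(o) = 13/(o + √(36 + o²)) (M(o) = (19 - 6)/(o + √(o² + (-6)²)) = 13/(o + √(o² + 36)) = 13/(o + √(36 + o²)))
-18927/(-7890 - 34140) + M(329)/(-382802) = -18927/(-7890 - 34140) + (13/(329 + √(36 + 329²)))/(-382802) = -18927/(-42030) + (13/(329 + √(36 + 108241)))*(-1/382802) = -18927*(-1/42030) + (13/(329 + √108277))*(-1/382802) = 2103/4670 - 13/(382802*(329 + √108277))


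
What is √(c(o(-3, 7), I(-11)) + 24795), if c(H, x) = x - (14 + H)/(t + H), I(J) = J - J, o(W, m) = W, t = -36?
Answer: 2*√9428406/39 ≈ 157.47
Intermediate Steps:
I(J) = 0
c(H, x) = x - (14 + H)/(-36 + H)
√(c(o(-3, 7), I(-11)) + 24795) = √((-14 - 1*(-3) - 36*0 - 3*0)/(-36 - 3) + 24795) = √((-14 + 3 + 0 + 0)/(-39) + 24795) = √(-1/39*(-11) + 24795) = √(11/39 + 24795) = √(967016/39) = 2*√9428406/39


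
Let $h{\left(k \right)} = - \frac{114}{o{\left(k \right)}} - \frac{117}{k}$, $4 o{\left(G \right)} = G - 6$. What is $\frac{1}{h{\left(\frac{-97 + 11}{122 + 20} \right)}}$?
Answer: $\frac{20167}{5288151} \approx 0.0038136$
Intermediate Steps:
$o{\left(G \right)} = - \frac{3}{2} + \frac{G}{4}$ ($o{\left(G \right)} = \frac{G - 6}{4} = \frac{-6 + G}{4} = - \frac{3}{2} + \frac{G}{4}$)
$h{\left(k \right)} = - \frac{117}{k} - \frac{114}{- \frac{3}{2} + \frac{k}{4}}$ ($h{\left(k \right)} = - \frac{114}{- \frac{3}{2} + \frac{k}{4}} - \frac{117}{k} = - \frac{117}{k} - \frac{114}{- \frac{3}{2} + \frac{k}{4}}$)
$\frac{1}{h{\left(\frac{-97 + 11}{122 + 20} \right)}} = \frac{1}{3 \frac{1}{\left(-97 + 11\right) \frac{1}{122 + 20}} \frac{1}{-6 + \frac{-97 + 11}{122 + 20}} \left(234 - 191 \frac{-97 + 11}{122 + 20}\right)} = \frac{1}{3 \frac{1}{\left(-86\right) \frac{1}{142}} \frac{1}{-6 - \frac{86}{142}} \left(234 - 191 \left(- \frac{86}{142}\right)\right)} = \frac{1}{3 \frac{1}{\left(-86\right) \frac{1}{142}} \frac{1}{-6 - \frac{43}{71}} \left(234 - 191 \left(\left(-86\right) \frac{1}{142}\right)\right)} = \frac{1}{3 \frac{1}{- \frac{43}{71}} \frac{1}{-6 - \frac{43}{71}} \left(234 - - \frac{8213}{71}\right)} = \frac{1}{3 \left(- \frac{71}{43}\right) \frac{1}{- \frac{469}{71}} \left(234 + \frac{8213}{71}\right)} = \frac{1}{3 \left(- \frac{71}{43}\right) \left(- \frac{71}{469}\right) \frac{24827}{71}} = \frac{1}{\frac{5288151}{20167}} = \frac{20167}{5288151}$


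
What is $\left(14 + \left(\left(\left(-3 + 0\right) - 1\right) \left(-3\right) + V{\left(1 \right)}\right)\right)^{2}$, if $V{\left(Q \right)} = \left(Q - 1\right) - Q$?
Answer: $625$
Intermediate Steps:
$V{\left(Q \right)} = -1$ ($V{\left(Q \right)} = \left(-1 + Q\right) - Q = -1$)
$\left(14 + \left(\left(\left(-3 + 0\right) - 1\right) \left(-3\right) + V{\left(1 \right)}\right)\right)^{2} = \left(14 - \left(1 - \left(\left(-3 + 0\right) - 1\right) \left(-3\right)\right)\right)^{2} = \left(14 - \left(1 - \left(-3 - 1\right) \left(-3\right)\right)\right)^{2} = \left(14 - -11\right)^{2} = \left(14 + \left(12 - 1\right)\right)^{2} = \left(14 + 11\right)^{2} = 25^{2} = 625$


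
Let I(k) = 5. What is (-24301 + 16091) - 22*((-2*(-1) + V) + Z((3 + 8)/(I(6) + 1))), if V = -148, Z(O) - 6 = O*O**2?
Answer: -568681/108 ≈ -5265.6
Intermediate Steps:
Z(O) = 6 + O**3 (Z(O) = 6 + O*O**2 = 6 + O**3)
(-24301 + 16091) - 22*((-2*(-1) + V) + Z((3 + 8)/(I(6) + 1))) = (-24301 + 16091) - 22*((-2*(-1) - 148) + (6 + ((3 + 8)/(5 + 1))**3)) = -8210 - 22*((2 - 148) + (6 + (11/6)**3)) = -8210 - 22*(-146 + (6 + (11*(1/6))**3)) = -8210 - 22*(-146 + (6 + (11/6)**3)) = -8210 - 22*(-146 + (6 + 1331/216)) = -8210 - 22*(-146 + 2627/216) = -8210 - 22*(-28909/216) = -8210 + 317999/108 = -568681/108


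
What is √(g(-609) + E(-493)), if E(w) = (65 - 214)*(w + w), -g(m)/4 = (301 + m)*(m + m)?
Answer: I*√1353662 ≈ 1163.5*I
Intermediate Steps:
g(m) = -8*m*(301 + m) (g(m) = -4*(301 + m)*(m + m) = -4*(301 + m)*2*m = -8*m*(301 + m))
E(w) = -298*w
√(g(-609) + E(-493)) = √(-8*(-609)*(301 - 609) - 298*(-493)) = √(-8*(-609)*(-308) + 146914) = √(-1500576 + 146914) = √(-1353662) = I*√1353662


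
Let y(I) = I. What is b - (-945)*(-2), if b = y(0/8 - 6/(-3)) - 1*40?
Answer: -1928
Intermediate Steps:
b = -38 (b = (0/8 - 6/(-3)) - 1*40 = (0*(⅛) - 6*(-⅓)) - 40 = (0 + 2) - 40 = 2 - 40 = -38)
b - (-945)*(-2) = -38 - (-945)*(-2) = -38 - 105*18 = -38 - 1890 = -1928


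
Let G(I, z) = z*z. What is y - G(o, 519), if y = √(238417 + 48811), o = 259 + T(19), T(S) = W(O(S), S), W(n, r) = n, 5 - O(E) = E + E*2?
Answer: -269361 + 2*√71807 ≈ -2.6883e+5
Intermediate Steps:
O(E) = 5 - 3*E (O(E) = 5 - (E + E*2) = 5 - (E + 2*E) = 5 - 3*E)
T(S) = 5 - 3*S
o = 207 (o = 259 + (5 - 3*19) = 259 + (5 - 57) = 259 - 52 = 207)
G(I, z) = z²
y = 2*√71807 (y = √287228 = 2*√71807 ≈ 535.94)
y - G(o, 519) = 2*√71807 - 1*519² = 2*√71807 - 1*269361 = 2*√71807 - 269361 = -269361 + 2*√71807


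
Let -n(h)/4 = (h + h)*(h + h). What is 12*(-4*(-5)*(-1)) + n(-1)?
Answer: -256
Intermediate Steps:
n(h) = -16*h**2 (n(h) = -4*(h + h)*(h + h) = -4*2*h*2*h = -16*h**2)
12*(-4*(-5)*(-1)) + n(-1) = 12*(-4*(-5)*(-1)) - 16*(-1)**2 = 12*(20*(-1)) - 16*1 = 12*(-20) - 16 = -240 - 16 = -256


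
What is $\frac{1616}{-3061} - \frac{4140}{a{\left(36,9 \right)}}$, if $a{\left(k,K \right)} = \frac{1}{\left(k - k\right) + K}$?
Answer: $- \frac{114054476}{3061} \approx -37261.0$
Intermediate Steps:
$a{\left(k,K \right)} = \frac{1}{K}$ ($a{\left(k,K \right)} = \frac{1}{0 + K} = \frac{1}{K}$)
$\frac{1616}{-3061} - \frac{4140}{a{\left(36,9 \right)}} = \frac{1616}{-3061} - \frac{4140}{\frac{1}{9}} = 1616 \left(- \frac{1}{3061}\right) - 4140 \frac{1}{\frac{1}{9}} = - \frac{1616}{3061} - 37260 = - \frac{114054476}{3061}$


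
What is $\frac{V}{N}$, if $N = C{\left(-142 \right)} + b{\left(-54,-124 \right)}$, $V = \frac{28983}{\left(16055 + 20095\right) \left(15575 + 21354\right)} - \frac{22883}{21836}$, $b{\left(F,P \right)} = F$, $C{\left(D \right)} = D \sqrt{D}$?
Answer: $\frac{137465060063679}{6962653559347620200} - \frac{361482194982267 i \sqrt{142}}{6962653559347620200} \approx 1.9743 \cdot 10^{-5} - 0.00061867 i$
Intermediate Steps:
$C{\left(D \right)} = D^{\frac{3}{2}}$
$V = - \frac{5091298520877}{4858449405100}$ ($V = \frac{28983}{36150 \cdot 36929} - \frac{22883}{21836} = \frac{28983}{1334983350} - \frac{22883}{21836} = 28983 \cdot \frac{1}{1334983350} - \frac{22883}{21836} = \frac{9661}{444994450} - \frac{22883}{21836} = - \frac{5091298520877}{4858449405100} \approx -1.0479$)
$N = -54 - 142 i \sqrt{142}$ ($N = \left(-142\right)^{\frac{3}{2}} - 54 = - 142 i \sqrt{142} - 54 = -54 - 142 i \sqrt{142} \approx -54.0 - 1692.1 i$)
$\frac{V}{N} = - \frac{5091298520877}{4858449405100 \left(-54 - 142 i \sqrt{142}\right)}$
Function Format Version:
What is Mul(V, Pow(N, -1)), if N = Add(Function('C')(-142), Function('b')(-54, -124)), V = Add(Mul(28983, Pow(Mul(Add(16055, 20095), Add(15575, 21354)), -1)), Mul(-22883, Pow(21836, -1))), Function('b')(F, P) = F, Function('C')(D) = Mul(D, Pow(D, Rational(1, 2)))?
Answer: Add(Rational(137465060063679, 6962653559347620200), Mul(Rational(-361482194982267, 6962653559347620200), I, Pow(142, Rational(1, 2)))) ≈ Add(1.9743e-5, Mul(-0.00061867, I))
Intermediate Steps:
Function('C')(D) = Pow(D, Rational(3, 2))
V = Rational(-5091298520877, 4858449405100) (V = Add(Mul(28983, Pow(Mul(36150, 36929), -1)), Mul(-22883, Rational(1, 21836))) = Add(Mul(28983, Pow(1334983350, -1)), Rational(-22883, 21836)) = Add(Mul(28983, Rational(1, 1334983350)), Rational(-22883, 21836)) = Add(Rational(9661, 444994450), Rational(-22883, 21836)) = Rational(-5091298520877, 4858449405100) ≈ -1.0479)
N = Add(-54, Mul(-142, I, Pow(142, Rational(1, 2)))) (N = Add(Pow(-142, Rational(3, 2)), -54) = Add(Mul(-142, I, Pow(142, Rational(1, 2))), -54) = Add(-54, Mul(-142, I, Pow(142, Rational(1, 2)))) ≈ Add(-54.000, Mul(-1692.1, I)))
Mul(V, Pow(N, -1)) = Mul(Rational(-5091298520877, 4858449405100), Pow(Add(-54, Mul(-142, I, Pow(142, Rational(1, 2)))), -1))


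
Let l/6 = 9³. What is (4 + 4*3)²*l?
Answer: 1119744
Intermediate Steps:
l = 4374 (l = 6*9³ = 6*729 = 4374)
(4 + 4*3)²*l = (4 + 4*3)²*4374 = (4 + 12)²*4374 = 16²*4374 = 256*4374 = 1119744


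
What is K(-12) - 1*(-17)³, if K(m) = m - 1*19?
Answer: 4882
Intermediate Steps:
K(m) = -19 + m (K(m) = m - 19 = -19 + m)
K(-12) - 1*(-17)³ = (-19 - 12) - 1*(-17)³ = -31 - 1*(-4913) = -31 + 4913 = 4882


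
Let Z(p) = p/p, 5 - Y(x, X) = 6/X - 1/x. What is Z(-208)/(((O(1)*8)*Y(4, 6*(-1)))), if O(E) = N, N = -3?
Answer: -1/150 ≈ -0.0066667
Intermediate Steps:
O(E) = -3
Y(x, X) = 5 + 1/x - 6/X (Y(x, X) = 5 - (6/X - 1/x) = 5 - (-1/x + 6/X) = 5 + (1/x - 6/X) = 5 + 1/x - 6/X)
Z(p) = 1
Z(-208)/(((O(1)*8)*Y(4, 6*(-1)))) = 1/((-3*8)*(5 + 1/4 - 6/(6*(-1)))) = 1/(-24*(5 + 1/4 - 6/(-6))) = 1/(-24*(5 + 1/4 - 6*(-1/6))) = 1/(-24*(5 + 1/4 + 1)) = 1/(-24*25/4) = 1/(-150) = 1*(-1/150) = -1/150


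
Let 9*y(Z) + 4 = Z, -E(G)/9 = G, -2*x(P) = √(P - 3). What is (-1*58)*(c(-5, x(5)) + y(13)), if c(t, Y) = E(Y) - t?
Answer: -348 - 261*√2 ≈ -717.11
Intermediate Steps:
x(P) = -√(-3 + P)/2 (x(P) = -√(P - 3)/2 = -√(-3 + P)/2)
E(G) = -9*G
y(Z) = -4/9 + Z/9
c(t, Y) = -t - 9*Y (c(t, Y) = -9*Y - t = -t - 9*Y)
(-1*58)*(c(-5, x(5)) + y(13)) = (-1*58)*((-1*(-5) - (-9)*√(-3 + 5)/2) + (-4/9 + (⅑)*13)) = -58*((5 - (-9)*√2/2) + (-4/9 + 13/9)) = -58*((5 + 9*√2/2) + 1) = -58*(6 + 9*√2/2) = -348 - 261*√2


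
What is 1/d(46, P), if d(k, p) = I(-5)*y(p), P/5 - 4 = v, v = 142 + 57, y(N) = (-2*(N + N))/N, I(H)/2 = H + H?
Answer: 1/80 ≈ 0.012500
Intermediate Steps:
I(H) = 4*H (I(H) = 2*(H + H) = 2*(2*H) = 4*H)
y(N) = -4 (y(N) = (-4*N)/N = -4)
v = 199
P = 1015 (P = 20 + 5*199 = 20 + 995 = 1015)
d(k, p) = 80 (d(k, p) = (4*(-5))*(-4) = -20*(-4) = 80)
1/d(46, P) = 1/80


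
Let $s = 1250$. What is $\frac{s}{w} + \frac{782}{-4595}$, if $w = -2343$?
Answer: $- \frac{7575976}{10766085} \approx -0.70369$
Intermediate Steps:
$\frac{s}{w} + \frac{782}{-4595} = \frac{1250}{-2343} + \frac{782}{-4595} = 1250 \left(- \frac{1}{2343}\right) + 782 \left(- \frac{1}{4595}\right) = - \frac{1250}{2343} - \frac{782}{4595} = - \frac{7575976}{10766085}$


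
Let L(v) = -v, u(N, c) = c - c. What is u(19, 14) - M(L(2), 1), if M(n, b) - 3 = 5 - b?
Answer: -7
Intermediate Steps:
u(N, c) = 0
M(n, b) = 8 - b (M(n, b) = 3 + (5 - b) = 8 - b)
u(19, 14) - M(L(2), 1) = 0 - (8 - 1*1) = 0 - (8 - 1) = 0 - 1*7 = 0 - 7 = -7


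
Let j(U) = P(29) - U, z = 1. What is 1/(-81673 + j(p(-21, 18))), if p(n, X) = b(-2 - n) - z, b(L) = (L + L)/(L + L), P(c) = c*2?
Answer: -1/81615 ≈ -1.2253e-5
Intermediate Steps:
P(c) = 2*c
b(L) = 1 (b(L) = (2*L)/((2*L)) = (2*L)*(1/(2*L)) = 1)
p(n, X) = 0 (p(n, X) = 1 - 1*1 = 1 - 1 = 0)
j(U) = 58 - U (j(U) = 2*29 - U = 58 - U)
1/(-81673 + j(p(-21, 18))) = 1/(-81673 + (58 - 1*0)) = 1/(-81673 + (58 + 0)) = 1/(-81673 + 58) = 1/(-81615) = -1/81615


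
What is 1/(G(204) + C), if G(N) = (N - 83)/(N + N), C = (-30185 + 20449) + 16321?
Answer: 408/2686801 ≈ 0.00015185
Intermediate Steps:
C = 6585 (C = -9736 + 16321 = 6585)
G(N) = (-83 + N)/(2*N) (G(N) = (-83 + N)/((2*N)) = (-83 + N)*(1/(2*N)) = (-83 + N)/(2*N))
1/(G(204) + C) = 1/((½)*(-83 + 204)/204 + 6585) = 1/((½)*(1/204)*121 + 6585) = 1/(121/408 + 6585) = 1/(2686801/408) = 408/2686801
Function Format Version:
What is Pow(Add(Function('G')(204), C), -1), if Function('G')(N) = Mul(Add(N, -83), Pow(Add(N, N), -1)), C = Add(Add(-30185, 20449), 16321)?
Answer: Rational(408, 2686801) ≈ 0.00015185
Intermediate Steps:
C = 6585 (C = Add(-9736, 16321) = 6585)
Function('G')(N) = Mul(Rational(1, 2), Pow(N, -1), Add(-83, N)) (Function('G')(N) = Mul(Add(-83, N), Pow(Mul(2, N), -1)) = Mul(Add(-83, N), Mul(Rational(1, 2), Pow(N, -1))) = Mul(Rational(1, 2), Pow(N, -1), Add(-83, N)))
Pow(Add(Function('G')(204), C), -1) = Pow(Add(Mul(Rational(1, 2), Pow(204, -1), Add(-83, 204)), 6585), -1) = Pow(Add(Mul(Rational(1, 2), Rational(1, 204), 121), 6585), -1) = Pow(Add(Rational(121, 408), 6585), -1) = Pow(Rational(2686801, 408), -1) = Rational(408, 2686801)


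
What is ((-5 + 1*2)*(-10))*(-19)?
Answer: -570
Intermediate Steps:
((-5 + 1*2)*(-10))*(-19) = ((-5 + 2)*(-10))*(-19) = -3*(-10)*(-19) = 30*(-19) = -570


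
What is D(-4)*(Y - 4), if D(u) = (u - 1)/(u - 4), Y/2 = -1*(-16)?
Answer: 35/2 ≈ 17.500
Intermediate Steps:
Y = 32 (Y = 2*(-1*(-16)) = 2*16 = 32)
D(u) = (-1 + u)/(-4 + u)
D(-4)*(Y - 4) = ((-1 - 4)/(-4 - 4))*(32 - 4) = (-5/(-8))*28 = -1/8*(-5)*28 = (5/8)*28 = 35/2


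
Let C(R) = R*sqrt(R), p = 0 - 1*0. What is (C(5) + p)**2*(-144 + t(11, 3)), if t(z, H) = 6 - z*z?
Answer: -32375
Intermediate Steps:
t(z, H) = 6 - z**2
p = 0 (p = 0 + 0 = 0)
C(R) = R**(3/2)
(C(5) + p)**2*(-144 + t(11, 3)) = (5**(3/2) + 0)**2*(-144 + (6 - 1*11**2)) = (5*sqrt(5) + 0)**2*(-144 + (6 - 1*121)) = (5*sqrt(5))**2*(-144 + (6 - 121)) = 125*(-144 - 115) = 125*(-259) = -32375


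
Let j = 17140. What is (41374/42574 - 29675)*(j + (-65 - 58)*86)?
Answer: -4145025351356/21287 ≈ -1.9472e+8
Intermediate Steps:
(41374/42574 - 29675)*(j + (-65 - 58)*86) = (41374/42574 - 29675)*(17140 + (-65 - 58)*86) = (41374*(1/42574) - 29675)*(17140 - 123*86) = (20687/21287 - 29675)*(17140 - 10578) = -631671038/21287*6562 = -4145025351356/21287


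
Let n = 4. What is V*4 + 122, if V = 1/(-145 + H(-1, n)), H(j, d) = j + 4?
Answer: 8660/71 ≈ 121.97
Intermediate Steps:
H(j, d) = 4 + j
V = -1/142 (V = 1/(-145 + (4 - 1)) = 1/(-145 + 3) = 1/(-142) = -1/142 ≈ -0.0070423)
V*4 + 122 = -1/142*4 + 122 = -2/71 + 122 = 8660/71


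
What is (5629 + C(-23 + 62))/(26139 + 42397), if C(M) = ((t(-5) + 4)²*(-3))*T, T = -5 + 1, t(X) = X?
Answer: 5641/68536 ≈ 0.082307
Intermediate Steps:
T = -4
C(M) = 12 (C(M) = ((-5 + 4)²*(-3))*(-4) = ((-1)²*(-3))*(-4) = (1*(-3))*(-4) = -3*(-4) = 12)
(5629 + C(-23 + 62))/(26139 + 42397) = (5629 + 12)/(26139 + 42397) = 5641/68536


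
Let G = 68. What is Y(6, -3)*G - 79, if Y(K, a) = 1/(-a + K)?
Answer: -643/9 ≈ -71.444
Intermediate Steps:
Y(K, a) = 1/(K - a)
Y(6, -3)*G - 79 = 68/(6 - 1*(-3)) - 79 = 68/(6 + 3) - 79 = 68/9 - 79 = -643/9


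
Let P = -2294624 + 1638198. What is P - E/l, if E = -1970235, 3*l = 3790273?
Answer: -2488027833593/3790273 ≈ -6.5642e+5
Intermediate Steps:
l = 3790273/3 (l = (1/3)*3790273 = 3790273/3 ≈ 1.2634e+6)
P = -656426
P - E/l = -656426 - (-1970235)/3790273/3 = -656426 - (-1970235)*3/3790273 = -656426 - 1*(-5910705/3790273) = -656426 + 5910705/3790273 = -2488027833593/3790273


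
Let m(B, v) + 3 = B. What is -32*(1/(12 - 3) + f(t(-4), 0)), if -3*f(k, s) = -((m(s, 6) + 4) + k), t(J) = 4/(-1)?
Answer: 256/9 ≈ 28.444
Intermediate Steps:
m(B, v) = -3 + B
t(J) = -4 (t(J) = 4*(-1) = -4)
f(k, s) = ⅓ + k/3 + s/3 (f(k, s) = -(-1)*(((-3 + s) + 4) + k)/3 = -(-1)*((1 + s) + k)/3 = -(-1)*(1 + k + s)/3 = -(-1 - k - s)/3 = ⅓ + k/3 + s/3)
-32*(1/(12 - 3) + f(t(-4), 0)) = -32*(1/(12 - 3) + (⅓ + (⅓)*(-4) + (⅓)*0)) = -32*(1/9 + (⅓ - 4/3 + 0)) = -32*(⅑ - 1) = -32*(-8/9) = 256/9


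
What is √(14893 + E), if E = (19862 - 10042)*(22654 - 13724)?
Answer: 3*√9745277 ≈ 9365.2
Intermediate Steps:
E = 87692600 (E = 9820*8930 = 87692600)
√(14893 + E) = √(14893 + 87692600) = √87707493 = 3*√9745277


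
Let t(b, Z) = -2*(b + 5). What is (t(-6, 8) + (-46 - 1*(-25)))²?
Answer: 361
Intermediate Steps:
t(b, Z) = -10 - 2*b (t(b, Z) = -2*(5 + b) = -10 - 2*b)
(t(-6, 8) + (-46 - 1*(-25)))² = ((-10 - 2*(-6)) + (-46 - 1*(-25)))² = ((-10 + 12) + (-46 + 25))² = (2 - 21)² = (-19)² = 361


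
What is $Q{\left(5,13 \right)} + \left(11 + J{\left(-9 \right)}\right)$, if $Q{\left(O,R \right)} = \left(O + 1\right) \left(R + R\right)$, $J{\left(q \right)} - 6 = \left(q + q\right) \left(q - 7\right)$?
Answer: $461$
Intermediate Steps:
$J{\left(q \right)} = 6 + 2 q \left(-7 + q\right)$ ($J{\left(q \right)} = 6 + \left(q + q\right) \left(q - 7\right) = 6 + 2 q \left(-7 + q\right)$)
$Q{\left(O,R \right)} = 2 R \left(1 + O\right)$ ($Q{\left(O,R \right)} = \left(1 + O\right) 2 R = 2 R \left(1 + O\right)$)
$Q{\left(5,13 \right)} + \left(11 + J{\left(-9 \right)}\right) = 2 \cdot 13 \left(1 + 5\right) + \left(11 + \left(6 - -126 + 2 \left(-9\right)^{2}\right)\right) = 2 \cdot 13 \cdot 6 + \left(11 + \left(6 + 126 + 2 \cdot 81\right)\right) = 156 + \left(11 + \left(6 + 126 + 162\right)\right) = 156 + \left(11 + 294\right) = 156 + 305 = 461$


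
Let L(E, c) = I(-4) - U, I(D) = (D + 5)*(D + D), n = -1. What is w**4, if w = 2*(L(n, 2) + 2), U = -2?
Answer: 4096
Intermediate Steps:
I(D) = 2*D*(5 + D) (I(D) = (5 + D)*(2*D) = 2*D*(5 + D))
L(E, c) = -6 (L(E, c) = 2*(-4)*(5 - 4) - 1*(-2) = 2*(-4)*1 + 2 = -8 + 2 = -6)
w = -8 (w = 2*(-6 + 2) = 2*(-4) = -8)
w**4 = (-8)**4 = 4096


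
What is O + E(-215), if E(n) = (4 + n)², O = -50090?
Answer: -5569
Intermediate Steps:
O + E(-215) = -50090 + (4 - 215)² = -50090 + (-211)² = -50090 + 44521 = -5569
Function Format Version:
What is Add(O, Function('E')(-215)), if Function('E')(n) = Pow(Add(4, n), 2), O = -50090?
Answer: -5569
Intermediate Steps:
Add(O, Function('E')(-215)) = Add(-50090, Pow(Add(4, -215), 2)) = Add(-50090, Pow(-211, 2)) = Add(-50090, 44521) = -5569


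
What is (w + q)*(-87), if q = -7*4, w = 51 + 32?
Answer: -4785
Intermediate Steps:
w = 83
q = -28
(w + q)*(-87) = (83 - 28)*(-87) = 55*(-87) = -4785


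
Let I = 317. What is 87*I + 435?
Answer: 28014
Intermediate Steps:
87*I + 435 = 87*317 + 435 = 27579 + 435 = 28014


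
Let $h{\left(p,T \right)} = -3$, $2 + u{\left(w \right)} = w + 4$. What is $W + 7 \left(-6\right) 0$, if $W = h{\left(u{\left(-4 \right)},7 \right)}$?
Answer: $-3$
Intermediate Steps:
$u{\left(w \right)} = 2 + w$ ($u{\left(w \right)} = -2 + \left(w + 4\right) = -2 + \left(4 + w\right) = 2 + w$)
$W = -3$
$W + 7 \left(-6\right) 0 = -3 + 7 \left(-6\right) 0 = -3 - 0 = -3 + 0 = -3$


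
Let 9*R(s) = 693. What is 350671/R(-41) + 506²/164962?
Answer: 4133364591/907291 ≈ 4555.7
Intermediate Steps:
R(s) = 77 (R(s) = (⅑)*693 = 77)
350671/R(-41) + 506²/164962 = 350671/77 + 506²/164962 = 350671*(1/77) + 256036*(1/164962) = 350671/77 + 128018/82481 = 4133364591/907291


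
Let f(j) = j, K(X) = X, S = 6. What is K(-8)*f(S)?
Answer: -48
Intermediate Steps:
K(-8)*f(S) = -8*6 = -48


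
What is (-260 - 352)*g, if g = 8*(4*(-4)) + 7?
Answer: 74052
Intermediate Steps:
g = -121 (g = 8*(-16) + 7 = -128 + 7 = -121)
(-260 - 352)*g = (-260 - 352)*(-121) = -612*(-121) = 74052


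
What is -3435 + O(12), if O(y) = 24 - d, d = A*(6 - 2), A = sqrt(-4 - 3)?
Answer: -3411 - 4*I*sqrt(7) ≈ -3411.0 - 10.583*I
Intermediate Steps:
A = I*sqrt(7) (A = sqrt(-7) = I*sqrt(7) ≈ 2.6458*I)
d = 4*I*sqrt(7) (d = (I*sqrt(7))*(6 - 2) = (I*sqrt(7))*4 = 4*I*sqrt(7) ≈ 10.583*I)
O(y) = 24 - 4*I*sqrt(7)
-3435 + O(12) = -3435 + (24 - 4*I*sqrt(7)) = -3411 - 4*I*sqrt(7)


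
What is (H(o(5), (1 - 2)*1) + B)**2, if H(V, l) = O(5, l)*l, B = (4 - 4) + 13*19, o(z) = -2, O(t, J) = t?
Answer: 58564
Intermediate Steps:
B = 247 (B = 0 + 247 = 247)
H(V, l) = 5*l
(H(o(5), (1 - 2)*1) + B)**2 = (5*((1 - 2)*1) + 247)**2 = (5*(-1*1) + 247)**2 = (5*(-1) + 247)**2 = (-5 + 247)**2 = 242**2 = 58564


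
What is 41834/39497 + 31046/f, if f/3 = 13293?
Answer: 2894521948/1575100863 ≈ 1.8377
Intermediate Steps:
f = 39879 (f = 3*13293 = 39879)
41834/39497 + 31046/f = 41834/39497 + 31046/39879 = 2894521948/1575100863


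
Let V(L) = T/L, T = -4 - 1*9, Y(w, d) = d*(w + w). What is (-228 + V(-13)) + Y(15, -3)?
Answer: -317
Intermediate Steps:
Y(w, d) = 2*d*w (Y(w, d) = d*(2*w) = 2*d*w)
T = -13 (T = -4 - 9 = -13)
V(L) = -13/L
(-228 + V(-13)) + Y(15, -3) = (-228 - 13/(-13)) + 2*(-3)*15 = (-228 - 13*(-1/13)) - 90 = (-228 + 1) - 90 = -227 - 90 = -317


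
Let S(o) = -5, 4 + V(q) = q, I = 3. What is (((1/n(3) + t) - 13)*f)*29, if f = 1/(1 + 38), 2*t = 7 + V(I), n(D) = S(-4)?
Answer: -493/65 ≈ -7.5846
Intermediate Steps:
V(q) = -4 + q
n(D) = -5
t = 3 (t = (7 + (-4 + 3))/2 = (7 - 1)/2 = (½)*6 = 3)
f = 1/39 ≈ 0.025641
(((1/n(3) + t) - 13)*f)*29 = (((1/(-5) + 3) - 13)*(1/39))*29 = (((-⅕ + 3) - 13)*(1/39))*29 = ((14/5 - 13)*(1/39))*29 = -51/5*1/39*29 = -17/65*29 = -493/65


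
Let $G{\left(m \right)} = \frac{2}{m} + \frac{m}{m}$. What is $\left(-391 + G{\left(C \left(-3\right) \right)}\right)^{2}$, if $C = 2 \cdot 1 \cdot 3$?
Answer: $\frac{12327121}{81} \approx 1.5219 \cdot 10^{5}$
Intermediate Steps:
$C = 6$ ($C = 2 \cdot 3 = 6$)
$G{\left(m \right)} = 1 + \frac{2}{m}$ ($G{\left(m \right)} = \frac{2}{m} + 1 = 1 + \frac{2}{m}$)
$\left(-391 + G{\left(C \left(-3\right) \right)}\right)^{2} = \left(-391 + \frac{2 + 6 \left(-3\right)}{6 \left(-3\right)}\right)^{2} = \left(-391 + \frac{2 - 18}{-18}\right)^{2} = \left(-391 - - \frac{8}{9}\right)^{2} = \left(-391 + \frac{8}{9}\right)^{2} = \left(- \frac{3511}{9}\right)^{2} = \frac{12327121}{81}$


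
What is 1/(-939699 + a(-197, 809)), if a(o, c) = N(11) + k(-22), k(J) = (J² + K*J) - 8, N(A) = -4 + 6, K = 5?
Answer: -1/939331 ≈ -1.0646e-6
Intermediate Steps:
N(A) = 2
k(J) = -8 + J² + 5*J (k(J) = (J² + 5*J) - 8 = -8 + J² + 5*J)
a(o, c) = 368 (a(o, c) = 2 + (-8 + (-22)² + 5*(-22)) = 2 + (-8 + 484 - 110) = 2 + 366 = 368)
1/(-939699 + a(-197, 809)) = 1/(-939699 + 368) = 1/(-939331) = -1/939331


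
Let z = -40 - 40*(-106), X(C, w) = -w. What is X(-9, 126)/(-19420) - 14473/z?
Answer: -14026823/4078200 ≈ -3.4395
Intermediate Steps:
z = 4200 (z = -40 + 4240 = 4200)
X(-9, 126)/(-19420) - 14473/z = -1*126/(-19420) - 14473/4200 = -126*(-1/19420) - 14473*1/4200 = 63/9710 - 14473/4200 = -14026823/4078200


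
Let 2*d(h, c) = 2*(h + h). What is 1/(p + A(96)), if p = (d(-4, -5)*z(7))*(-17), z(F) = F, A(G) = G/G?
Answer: 1/953 ≈ 0.0010493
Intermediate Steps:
A(G) = 1
d(h, c) = 2*h (d(h, c) = (2*(h + h))/2 = (2*(2*h))/2 = (4*h)/2 = 2*h)
p = 952 (p = ((2*(-4))*7)*(-17) = -8*7*(-17) = -56*(-17) = 952)
1/(p + A(96)) = 1/(952 + 1) = 1/953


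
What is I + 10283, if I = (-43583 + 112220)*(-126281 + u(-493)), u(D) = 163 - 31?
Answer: -8658478630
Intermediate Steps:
u(D) = 132
I = -8658488913 (I = (-43583 + 112220)*(-126281 + 132) = 68637*(-126149) = -8658488913)
I + 10283 = -8658488913 + 10283 = -8658478630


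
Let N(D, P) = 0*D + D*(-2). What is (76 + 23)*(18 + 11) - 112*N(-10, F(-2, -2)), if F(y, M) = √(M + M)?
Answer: 631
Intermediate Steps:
F(y, M) = √2*√M (F(y, M) = √(2*M) = √2*√M)
N(D, P) = -2*D (N(D, P) = 0 - 2*D = -2*D)
(76 + 23)*(18 + 11) - 112*N(-10, F(-2, -2)) = (76 + 23)*(18 + 11) - (-224)*(-10) = 99*29 - 112*20 = 2871 - 2240 = 631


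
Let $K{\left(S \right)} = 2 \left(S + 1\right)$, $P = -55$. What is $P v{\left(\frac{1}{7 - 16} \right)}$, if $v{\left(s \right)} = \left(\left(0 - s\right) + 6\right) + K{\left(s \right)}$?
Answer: $- \frac{3905}{9} \approx -433.89$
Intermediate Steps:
$K{\left(S \right)} = 2 + 2 S$ ($K{\left(S \right)} = 2 \left(1 + S\right) = 2 + 2 S$)
$v{\left(s \right)} = 8 + s$ ($v{\left(s \right)} = \left(\left(0 - s\right) + 6\right) + \left(2 + 2 s\right) = \left(- s + 6\right) + \left(2 + 2 s\right) = \left(6 - s\right) + \left(2 + 2 s\right) = 8 + s$)
$P v{\left(\frac{1}{7 - 16} \right)} = - 55 \left(8 + \frac{1}{7 - 16}\right) = - 55 \left(8 + \frac{1}{-9}\right) = - 55 \left(8 - \frac{1}{9}\right) = \left(-55\right) \frac{71}{9} = - \frac{3905}{9}$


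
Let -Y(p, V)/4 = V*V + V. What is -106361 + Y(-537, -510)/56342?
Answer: -2996814911/28171 ≈ -1.0638e+5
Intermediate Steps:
Y(p, V) = -4*V - 4*V² (Y(p, V) = -4*(V*V + V) = -4*(V² + V) = -4*(V + V²) = -4*V - 4*V²)
-106361 + Y(-537, -510)/56342 = -106361 - 4*(-510)*(1 - 510)/56342 = -106361 - 4*(-510)*(-509)*(1/56342) = -106361 - 1038360*1/56342 = -106361 - 519180/28171 = -2996814911/28171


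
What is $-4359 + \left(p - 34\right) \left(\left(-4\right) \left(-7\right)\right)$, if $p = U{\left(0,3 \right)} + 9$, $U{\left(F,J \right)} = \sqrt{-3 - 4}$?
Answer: $-5059 + 28 i \sqrt{7} \approx -5059.0 + 74.081 i$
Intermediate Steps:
$U{\left(F,J \right)} = i \sqrt{7}$ ($U{\left(F,J \right)} = \sqrt{-7} = i \sqrt{7}$)
$p = 9 + i \sqrt{7}$ ($p = i \sqrt{7} + 9 = 9 + i \sqrt{7} \approx 9.0 + 2.6458 i$)
$-4359 + \left(p - 34\right) \left(\left(-4\right) \left(-7\right)\right) = -4359 + \left(\left(9 + i \sqrt{7}\right) - 34\right) \left(\left(-4\right) \left(-7\right)\right) = -4359 + \left(-25 + i \sqrt{7}\right) 28 = -4359 - \left(700 - 28 i \sqrt{7}\right) = -5059 + 28 i \sqrt{7}$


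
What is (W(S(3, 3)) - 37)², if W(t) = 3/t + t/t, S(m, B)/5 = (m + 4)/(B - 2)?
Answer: 1580049/1225 ≈ 1289.8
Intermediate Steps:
S(m, B) = 5*(4 + m)/(-2 + B) (S(m, B) = 5*((m + 4)/(B - 2)) = 5*((4 + m)/(-2 + B)) = 5*(4 + m)/(-2 + B))
W(t) = 1 + 3/t (W(t) = 3/t + 1 = 1 + 3/t)
(W(S(3, 3)) - 37)² = ((3 + 5*(4 + 3)/(-2 + 3))/((5*(4 + 3)/(-2 + 3))) - 37)² = ((3 + 5*7/1)/((5*7/1)) - 37)² = ((3 + 5*1*7)/((5*1*7)) - 37)² = ((3 + 35)/35 - 37)² = ((1/35)*38 - 37)² = (38/35 - 37)² = (-1257/35)² = 1580049/1225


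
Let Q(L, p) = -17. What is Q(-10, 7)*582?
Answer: -9894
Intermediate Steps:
Q(-10, 7)*582 = -17*582 = -9894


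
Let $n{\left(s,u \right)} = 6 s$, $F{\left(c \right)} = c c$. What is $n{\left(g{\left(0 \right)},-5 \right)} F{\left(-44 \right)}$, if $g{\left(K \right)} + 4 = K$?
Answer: $-46464$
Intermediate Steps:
$F{\left(c \right)} = c^{2}$
$g{\left(K \right)} = -4 + K$
$n{\left(g{\left(0 \right)},-5 \right)} F{\left(-44 \right)} = 6 \left(-4 + 0\right) \left(-44\right)^{2} = 6 \left(-4\right) 1936 = \left(-24\right) 1936 = -46464$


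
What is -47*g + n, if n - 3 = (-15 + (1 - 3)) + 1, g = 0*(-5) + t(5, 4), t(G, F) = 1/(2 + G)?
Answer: -138/7 ≈ -19.714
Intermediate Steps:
g = ⅐ (g = 0*(-5) + 1/(2 + 5) = 0 + 1/7 = 0 + ⅐ = ⅐ ≈ 0.14286)
n = -13 (n = 3 + ((-15 + (1 - 3)) + 1) = 3 + ((-15 - 2) + 1) = 3 + (-17 + 1) = 3 - 16 = -13)
-47*g + n = -47*⅐ - 13 = -47/7 - 13 = -138/7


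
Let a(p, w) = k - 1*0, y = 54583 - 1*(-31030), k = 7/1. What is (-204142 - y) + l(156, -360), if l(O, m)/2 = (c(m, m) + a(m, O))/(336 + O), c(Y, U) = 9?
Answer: -35639857/123 ≈ -2.8976e+5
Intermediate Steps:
k = 7 (k = 7*1 = 7)
y = 85613 (y = 54583 + 31030 = 85613)
a(p, w) = 7 (a(p, w) = 7 - 1*0 = 7 + 0 = 7)
l(O, m) = 32/(336 + O) (l(O, m) = 2*((9 + 7)/(336 + O)) = 2*(16/(336 + O)) = 32/(336 + O))
(-204142 - y) + l(156, -360) = (-204142 - 1*85613) + 32/(336 + 156) = (-204142 - 85613) + 32/492 = -289755 + 32*(1/492) = -289755 + 8/123 = -35639857/123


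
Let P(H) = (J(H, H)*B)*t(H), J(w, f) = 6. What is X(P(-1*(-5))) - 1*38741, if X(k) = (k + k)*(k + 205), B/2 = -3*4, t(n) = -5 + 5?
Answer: -38741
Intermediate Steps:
t(n) = 0
B = -24 (B = 2*(-3*4) = 2*(-12) = -24)
P(H) = 0 (P(H) = (6*(-24))*0 = -144*0 = 0)
X(k) = 2*k*(205 + k) (X(k) = (2*k)*(205 + k) = 2*k*(205 + k))
X(P(-1*(-5))) - 1*38741 = 2*0*(205 + 0) - 1*38741 = 2*0*205 - 38741 = 0 - 38741 = -38741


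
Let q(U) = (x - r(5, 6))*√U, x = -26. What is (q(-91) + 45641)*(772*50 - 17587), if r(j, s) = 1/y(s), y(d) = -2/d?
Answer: 959054333 - 483299*I*√91 ≈ 9.5905e+8 - 4.6104e+6*I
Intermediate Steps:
r(j, s) = -s/2 (r(j, s) = 1/(-2/s) = -s/2)
q(U) = -23*√U (q(U) = (-26 - (-1)*6/2)*√U = (-26 - 1*(-3))*√U = (-26 + 3)*√U = -23*√U)
(q(-91) + 45641)*(772*50 - 17587) = (-23*I*√91 + 45641)*(772*50 - 17587) = (-23*I*√91 + 45641)*(38600 - 17587) = (-23*I*√91 + 45641)*21013 = (45641 - 23*I*√91)*21013 = 959054333 - 483299*I*√91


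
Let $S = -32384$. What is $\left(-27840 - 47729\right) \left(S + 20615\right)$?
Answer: $889371561$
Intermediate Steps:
$\left(-27840 - 47729\right) \left(S + 20615\right) = \left(-27840 - 47729\right) \left(-32384 + 20615\right) = \left(-75569\right) \left(-11769\right) = 889371561$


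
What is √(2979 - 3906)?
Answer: 3*I*√103 ≈ 30.447*I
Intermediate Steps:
√(2979 - 3906) = √(-927) = 3*I*√103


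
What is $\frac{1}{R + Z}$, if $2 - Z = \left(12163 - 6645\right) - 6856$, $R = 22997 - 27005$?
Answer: $- \frac{1}{2668} \approx -0.00037481$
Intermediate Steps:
$R = -4008$
$Z = 1340$ ($Z = 2 - \left(\left(12163 - 6645\right) - 6856\right) = 2 - \left(5518 - 6856\right) = 2 - -1338 = 2 + 1338 = 1340$)
$\frac{1}{R + Z} = \frac{1}{-4008 + 1340} = \frac{1}{-2668} = - \frac{1}{2668}$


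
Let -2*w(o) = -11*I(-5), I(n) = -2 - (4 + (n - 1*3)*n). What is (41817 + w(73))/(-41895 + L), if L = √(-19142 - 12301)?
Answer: -145110315/146268539 - 10391*I*√31443/438805617 ≈ -0.99208 - 0.004199*I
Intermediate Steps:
I(n) = -6 - n*(-3 + n) (I(n) = -2 - (4 + (n - 3)*n) = -2 - (4 + (-3 + n)*n) = -2 - (4 + n*(-3 + n)) = -2 + (-4 - n*(-3 + n)) = -6 - n*(-3 + n))
w(o) = -253 (w(o) = -(-11)*(-6 - 1*(-5)² + 3*(-5))/2 = -(-11)*(-6 - 1*25 - 15)/2 = -(-11)*(-6 - 25 - 15)/2 = -(-11)*(-46)/2 = -½*506 = -253)
L = I*√31443 (L = √(-31443) = I*√31443 ≈ 177.32*I)
(41817 + w(73))/(-41895 + L) = (41817 - 253)/(-41895 + I*√31443) = 41564/(-41895 + I*√31443)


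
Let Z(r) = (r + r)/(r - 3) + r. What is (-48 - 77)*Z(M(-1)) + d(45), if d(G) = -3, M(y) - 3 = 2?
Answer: -1253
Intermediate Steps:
M(y) = 5 (M(y) = 3 + 2 = 5)
Z(r) = r + 2*r/(-3 + r) (Z(r) = (2*r)/(-3 + r) + r = 2*r/(-3 + r) + r = r + 2*r/(-3 + r))
(-48 - 77)*Z(M(-1)) + d(45) = (-48 - 77)*(5*(-1 + 5)/(-3 + 5)) - 3 = -625*4/2 - 3 = -125*10 - 3 = -1250 - 3 = -1253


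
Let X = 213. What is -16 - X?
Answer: -229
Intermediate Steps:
-16 - X = -16 - 1*213 = -16 - 213 = -229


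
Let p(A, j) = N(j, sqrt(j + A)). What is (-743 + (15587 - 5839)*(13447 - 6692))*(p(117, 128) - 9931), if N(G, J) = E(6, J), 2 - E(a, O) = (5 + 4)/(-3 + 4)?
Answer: -654387456186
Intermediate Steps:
E(a, O) = -7 (E(a, O) = 2 - (5 + 4)/(-3 + 4) = 2 - 9/1 = 2 - 9 = -7)
N(G, J) = -7
p(A, j) = -7
(-743 + (15587 - 5839)*(13447 - 6692))*(p(117, 128) - 9931) = (-743 + (15587 - 5839)*(13447 - 6692))*(-7 - 9931) = (-743 + 9748*6755)*(-9938) = (-743 + 65847740)*(-9938) = 65846997*(-9938) = -654387456186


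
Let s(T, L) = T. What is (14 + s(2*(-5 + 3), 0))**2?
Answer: 100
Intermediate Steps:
(14 + s(2*(-5 + 3), 0))**2 = (14 + 2*(-5 + 3))**2 = (14 + 2*(-2))**2 = (14 - 4)**2 = 10**2 = 100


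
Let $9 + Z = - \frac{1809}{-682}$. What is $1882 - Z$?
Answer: $\frac{1287853}{682} \approx 1888.3$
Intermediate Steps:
$Z = - \frac{4329}{682}$ ($Z = -9 - \frac{1809}{-682} = -9 - - \frac{1809}{682} = -9 + \frac{1809}{682} = - \frac{4329}{682} \approx -6.3475$)
$1882 - Z = 1882 - - \frac{4329}{682} = 1882 + \frac{4329}{682} = \frac{1287853}{682}$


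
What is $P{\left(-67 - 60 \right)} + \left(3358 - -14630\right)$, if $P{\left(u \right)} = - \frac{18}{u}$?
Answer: $\frac{2284494}{127} \approx 17988.0$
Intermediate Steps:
$P{\left(-67 - 60 \right)} + \left(3358 - -14630\right) = - \frac{18}{-67 - 60} + \left(3358 - -14630\right) = - \frac{18}{-127} + \left(3358 + 14630\right) = \left(-18\right) \left(- \frac{1}{127}\right) + 17988 = \frac{18}{127} + 17988 = \frac{2284494}{127}$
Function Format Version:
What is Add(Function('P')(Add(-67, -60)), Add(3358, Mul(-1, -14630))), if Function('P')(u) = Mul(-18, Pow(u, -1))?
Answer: Rational(2284494, 127) ≈ 17988.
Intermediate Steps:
Add(Function('P')(Add(-67, -60)), Add(3358, Mul(-1, -14630))) = Add(Mul(-18, Pow(Add(-67, -60), -1)), Add(3358, Mul(-1, -14630))) = Add(Mul(-18, Pow(-127, -1)), Add(3358, 14630)) = Add(Mul(-18, Rational(-1, 127)), 17988) = Add(Rational(18, 127), 17988) = Rational(2284494, 127)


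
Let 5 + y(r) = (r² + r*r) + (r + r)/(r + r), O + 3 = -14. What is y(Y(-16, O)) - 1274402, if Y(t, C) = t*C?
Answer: -1126438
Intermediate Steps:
O = -17 (O = -3 - 14 = -17)
Y(t, C) = C*t
y(r) = -4 + 2*r² (y(r) = -5 + ((r² + r*r) + (r + r)/(r + r)) = -5 + ((r² + r²) + (2*r)/((2*r))) = -5 + (2*r² + (2*r)*(1/(2*r))) = -5 + (2*r² + 1) = -5 + (1 + 2*r²) = -4 + 2*r²)
y(Y(-16, O)) - 1274402 = (-4 + 2*(-17*(-16))²) - 1274402 = (-4 + 2*272²) - 1274402 = (-4 + 2*73984) - 1274402 = (-4 + 147968) - 1274402 = 147964 - 1274402 = -1126438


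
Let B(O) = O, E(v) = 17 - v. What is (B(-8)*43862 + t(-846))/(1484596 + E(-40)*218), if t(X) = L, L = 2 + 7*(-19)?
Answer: -351027/1497022 ≈ -0.23448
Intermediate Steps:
L = -131 (L = 2 - 133 = -131)
t(X) = -131
(B(-8)*43862 + t(-846))/(1484596 + E(-40)*218) = (-8*43862 - 131)/(1484596 + (17 - 1*(-40))*218) = (-350896 - 131)/(1484596 + (17 + 40)*218) = -351027/(1484596 + 57*218) = -351027/(1484596 + 12426) = -351027/1497022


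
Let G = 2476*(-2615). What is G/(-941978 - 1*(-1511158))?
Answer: -323737/28459 ≈ -11.376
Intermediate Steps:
G = -6474740
G/(-941978 - 1*(-1511158)) = -6474740/(-941978 - 1*(-1511158)) = -6474740/(-941978 + 1511158) = -6474740/569180 = -6474740*1/569180 = -323737/28459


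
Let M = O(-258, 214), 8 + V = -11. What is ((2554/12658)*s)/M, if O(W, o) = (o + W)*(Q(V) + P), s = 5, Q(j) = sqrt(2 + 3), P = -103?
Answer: 657655/2952959504 + 6385*sqrt(5)/2952959504 ≈ 0.00022755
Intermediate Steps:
V = -19 (V = -8 - 11 = -19)
Q(j) = sqrt(5)
O(W, o) = (-103 + sqrt(5))*(W + o) (O(W, o) = (o + W)*(sqrt(5) - 103) = (W + o)*(-103 + sqrt(5)) = (-103 + sqrt(5))*(W + o))
M = 4532 - 44*sqrt(5) (M = -103*(-258) - 103*214 - 258*sqrt(5) + 214*sqrt(5) = 26574 - 22042 - 258*sqrt(5) + 214*sqrt(5) = 4532 - 44*sqrt(5) ≈ 4433.6)
((2554/12658)*s)/M = ((2554/12658)*5)/(4532 - 44*sqrt(5)) = ((2554*(1/12658))*5)/(4532 - 44*sqrt(5)) = ((1277/6329)*5)/(4532 - 44*sqrt(5)) = 6385/(6329*(4532 - 44*sqrt(5)))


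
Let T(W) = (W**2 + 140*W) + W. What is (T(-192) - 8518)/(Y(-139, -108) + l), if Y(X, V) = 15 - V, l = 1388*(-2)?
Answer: -182/379 ≈ -0.48021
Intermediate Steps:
T(W) = W**2 + 141*W
l = -2776
(T(-192) - 8518)/(Y(-139, -108) + l) = (-192*(141 - 192) - 8518)/((15 - 1*(-108)) - 2776) = (-192*(-51) - 8518)/((15 + 108) - 2776) = (9792 - 8518)/(123 - 2776) = 1274/(-2653) = 1274*(-1/2653) = -182/379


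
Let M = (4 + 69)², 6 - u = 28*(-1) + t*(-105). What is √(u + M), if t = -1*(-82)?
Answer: √13973 ≈ 118.21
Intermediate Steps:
t = 82
u = 8644 (u = 6 - (28*(-1) + 82*(-105)) = 6 - (-28 - 8610) = 6 - 1*(-8638) = 6 + 8638 = 8644)
M = 5329 (M = 73² = 5329)
√(u + M) = √(8644 + 5329) = √13973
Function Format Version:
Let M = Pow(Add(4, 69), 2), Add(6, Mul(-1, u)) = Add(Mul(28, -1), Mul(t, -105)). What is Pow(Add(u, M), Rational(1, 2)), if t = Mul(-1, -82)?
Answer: Pow(13973, Rational(1, 2)) ≈ 118.21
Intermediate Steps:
t = 82
u = 8644 (u = Add(6, Mul(-1, Add(Mul(28, -1), Mul(82, -105)))) = Add(6, Mul(-1, Add(-28, -8610))) = Add(6, Mul(-1, -8638)) = Add(6, 8638) = 8644)
M = 5329 (M = Pow(73, 2) = 5329)
Pow(Add(u, M), Rational(1, 2)) = Pow(Add(8644, 5329), Rational(1, 2)) = Pow(13973, Rational(1, 2))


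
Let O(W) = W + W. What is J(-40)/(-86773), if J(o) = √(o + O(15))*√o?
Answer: 20/86773 ≈ 0.00023049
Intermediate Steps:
O(W) = 2*W
J(o) = √o*√(30 + o) (J(o) = √(o + 2*15)*√o = √(o + 30)*√o = √(30 + o)*√o = √o*√(30 + o))
J(-40)/(-86773) = (√(-40)*√(30 - 40))/(-86773) = ((2*I*√10)*√(-10))*(-1/86773) = ((2*I*√10)*(I*√10))*(-1/86773) = -20*(-1/86773) = 20/86773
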